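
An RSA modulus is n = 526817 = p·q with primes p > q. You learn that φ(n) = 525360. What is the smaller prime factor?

661

φ(n) = (p−1)(q−1) = n − (p+q) + 1, so p + q = 526817 − 525360 + 1 = 1458.
p and q are the roots of t² − 1458t + 526817 = 0.
Discriminant: 1458² − 4·526817 = 2125764 − 2107268 = 18496; √18496 = 136.
q = (1458 − 136)/2 = 661, p = (1458 + 136)/2 = 797.
Check: 661 · 797 = 526817.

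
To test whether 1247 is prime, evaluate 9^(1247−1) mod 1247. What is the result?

552

9^1 ≡ 9 (mod 1247)
9^2 ≡ 9^2 = 81 ≡ 81 (mod 1247)
9^4 ≡ 81^2 = 6561 ≡ 326 (mod 1247)
9^8 ≡ 326^2 = 106276 ≡ 281 (mod 1247)
9^16 ≡ 281^2 = 78961 ≡ 400 (mod 1247)
9^32 ≡ 400^2 = 160000 ≡ 384 (mod 1247)
9^64 ≡ 384^2 = 147456 ≡ 310 (mod 1247)
9^128 ≡ 310^2 = 96100 ≡ 81 (mod 1247)
9^256 ≡ 81^2 = 6561 ≡ 326 (mod 1247)
9^512 ≡ 326^2 = 106276 ≡ 281 (mod 1247)
9^1024 ≡ 281^2 = 78961 ≡ 400 (mod 1247)
1246 = 1024 + 128 + 64 + 16 + 8 + 4 + 2 in binary powers of 2.
So 9^1246 ≡ 400 · 81 · 310 · 400 · 281 · 326 · 81 ≡ 552 (mod 1247).
Since 552 ≠ 1, base 9 is a Fermat witness: 1247 is composite.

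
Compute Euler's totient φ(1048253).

Factor: 1048253 = 59 · 109 · 163.
φ(1048253) = (59−1) · (109−1) · (163−1) = 58 · 108 · 162 = 1014768.

1014768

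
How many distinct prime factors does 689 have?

2

689 = 13 · 53
689 = 13 · 53, which has 2 distinct prime factors.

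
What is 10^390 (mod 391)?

349

10^1 ≡ 10 (mod 391)
10^2 ≡ 10^2 = 100 ≡ 100 (mod 391)
10^4 ≡ 100^2 = 10000 ≡ 225 (mod 391)
10^8 ≡ 225^2 = 50625 ≡ 186 (mod 391)
10^16 ≡ 186^2 = 34596 ≡ 188 (mod 391)
10^32 ≡ 188^2 = 35344 ≡ 154 (mod 391)
10^64 ≡ 154^2 = 23716 ≡ 256 (mod 391)
10^128 ≡ 256^2 = 65536 ≡ 239 (mod 391)
10^256 ≡ 239^2 = 57121 ≡ 35 (mod 391)
390 = 256 + 128 + 4 + 2 in binary powers of 2.
So 10^390 ≡ 35 · 239 · 225 · 100 ≡ 349 (mod 391).
Since 349 ≠ 1, base 10 is a Fermat witness: 391 is composite.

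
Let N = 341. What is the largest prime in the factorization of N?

31

341 = 11 · 31
31 is prime.
So 341 = 11 · 31; the largest prime factor is 31.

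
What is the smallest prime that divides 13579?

37

13579 is odd.
Digit sum 25, not divisible by 3.
Ends in 9: not divisible by 5.
7: 13579 = 7·1939 + 6
11: 13579 = 11·1234 + 5
13: 13579 = 13·1044 + 7
17: 13579 = 17·798 + 13
19: 13579 = 19·714 + 13
23: 13579 = 23·590 + 9
29: 13579 = 29·468 + 7
31: 13579 = 31·438 + 1
37: 13579 = 37·367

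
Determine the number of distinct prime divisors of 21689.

2

21689 = 23^2 · 41
21689 = 23^2 · 41, which has 2 distinct prime factors.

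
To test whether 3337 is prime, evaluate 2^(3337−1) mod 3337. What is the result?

1835

2^1 ≡ 2 (mod 3337)
2^2 ≡ 2^2 = 4 ≡ 4 (mod 3337)
2^4 ≡ 4^2 = 16 ≡ 16 (mod 3337)
2^8 ≡ 16^2 = 256 ≡ 256 (mod 3337)
2^16 ≡ 256^2 = 65536 ≡ 2133 (mod 3337)
2^32 ≡ 2133^2 = 4549689 ≡ 1358 (mod 3337)
2^64 ≡ 1358^2 = 1844164 ≡ 2140 (mod 3337)
2^128 ≡ 2140^2 = 4579600 ≡ 1236 (mod 3337)
2^256 ≡ 1236^2 = 1527696 ≡ 2687 (mod 3337)
2^512 ≡ 2687^2 = 7219969 ≡ 2038 (mod 3337)
2^1024 ≡ 2038^2 = 4153444 ≡ 2216 (mod 3337)
2^2048 ≡ 2216^2 = 4910656 ≡ 1929 (mod 3337)
3336 = 2048 + 1024 + 256 + 8 in binary powers of 2.
So 2^3336 ≡ 1929 · 2216 · 2687 · 256 ≡ 1835 (mod 3337).
Since 1835 ≠ 1, base 2 is a Fermat witness: 3337 is composite.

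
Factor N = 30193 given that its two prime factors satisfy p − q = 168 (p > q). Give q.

109

Since p = q + 168, we have 30193 = q(q + 168), so q² + 168q − 30193 = 0.
Discriminant: 168² + 4·30193 = 28224 + 120772 = 148996; √148996 = 386.
q = (−168 + 386)/2 = 109, and p = q + 168 = 277.
Check: 109 · 277 = 30193.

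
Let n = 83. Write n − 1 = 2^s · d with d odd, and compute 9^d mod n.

1

83 − 1 = 82 = 2^1 · 41, so d = 41.
9^1 ≡ 9 (mod 83)
9^2 ≡ 9^2 = 81 ≡ 81 (mod 83)
9^4 ≡ 81^2 = 6561 ≡ 4 (mod 83)
9^8 ≡ 4^2 = 16 ≡ 16 (mod 83)
9^16 ≡ 16^2 = 256 ≡ 7 (mod 83)
9^32 ≡ 7^2 = 49 ≡ 49 (mod 83)
41 = 32 + 8 + 1 in binary powers of 2.
So 9^41 ≡ 49 · 16 · 9 ≡ 1 (mod 83).
Since 9^d ≡ 1 (mod 83), base 9 does not prove 83 composite.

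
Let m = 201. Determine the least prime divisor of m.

201 is odd.
Digit sum 3, divisible by 3.

3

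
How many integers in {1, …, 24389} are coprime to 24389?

23548

Factor: 24389 = 29^3.
φ(24389) = 29^2·(29−1) = 23548.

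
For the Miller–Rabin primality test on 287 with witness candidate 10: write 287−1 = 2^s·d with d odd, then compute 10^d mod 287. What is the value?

287 − 1 = 286 = 2^1 · 143, so d = 143.
10^1 ≡ 10 (mod 287)
10^2 ≡ 10^2 = 100 ≡ 100 (mod 287)
10^4 ≡ 100^2 = 10000 ≡ 242 (mod 287)
10^8 ≡ 242^2 = 58564 ≡ 16 (mod 287)
10^16 ≡ 16^2 = 256 ≡ 256 (mod 287)
10^32 ≡ 256^2 = 65536 ≡ 100 (mod 287)
10^64 ≡ 100^2 = 10000 ≡ 242 (mod 287)
10^128 ≡ 242^2 = 58564 ≡ 16 (mod 287)
143 = 128 + 8 + 4 + 2 + 1 in binary powers of 2.
So 10^143 ≡ 16 · 16 · 242 · 100 · 10 ≡ 180 (mod 287).
Squaring chain: 180; never reaches −1, so base 10 is a Miller–Rabin witness that 287 is composite.

180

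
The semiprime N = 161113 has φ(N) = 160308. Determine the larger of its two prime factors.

φ(n) = (p−1)(q−1) = n − (p+q) + 1, so p + q = 161113 − 160308 + 1 = 806.
p and q are the roots of t² − 806t + 161113 = 0.
Discriminant: 806² − 4·161113 = 649636 − 644452 = 5184; √5184 = 72.
q = (806 − 72)/2 = 367, p = (806 + 72)/2 = 439.
Check: 367 · 439 = 161113.

439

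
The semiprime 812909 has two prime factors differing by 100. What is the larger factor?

953

Since p = q + 100, we have 812909 = q(q + 100), so q² + 100q − 812909 = 0.
Discriminant: 100² + 4·812909 = 10000 + 3251636 = 3261636; √3261636 = 1806.
q = (−100 + 1806)/2 = 853, and p = q + 100 = 953.
Check: 853 · 953 = 812909.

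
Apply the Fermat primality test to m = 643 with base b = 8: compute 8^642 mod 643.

8^1 ≡ 8 (mod 643)
8^2 ≡ 8^2 = 64 ≡ 64 (mod 643)
8^4 ≡ 64^2 = 4096 ≡ 238 (mod 643)
8^8 ≡ 238^2 = 56644 ≡ 60 (mod 643)
8^16 ≡ 60^2 = 3600 ≡ 385 (mod 643)
8^32 ≡ 385^2 = 148225 ≡ 335 (mod 643)
8^64 ≡ 335^2 = 112225 ≡ 343 (mod 643)
8^128 ≡ 343^2 = 117649 ≡ 623 (mod 643)
8^256 ≡ 623^2 = 388129 ≡ 400 (mod 643)
8^512 ≡ 400^2 = 160000 ≡ 536 (mod 643)
642 = 512 + 128 + 2 in binary powers of 2.
So 8^642 ≡ 536 · 623 · 64 ≡ 1 (mod 643).
Since the result is 1, base 8 gives no evidence that 643 is composite.

1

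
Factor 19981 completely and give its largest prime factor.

53

19981 = 13 · 1537
1537 = 29 · 53
53 is prime.
So 19981 = 13 · 29 · 53; the largest prime factor is 53.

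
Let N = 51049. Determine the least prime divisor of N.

51049 is odd.
Digit sum 19, not divisible by 3.
Ends in 9: not divisible by 5.
7: 51049 = 7·7292 + 5
11: 51049 = 11·4640 + 9
13: 51049 = 13·3926 + 11
17: 51049 = 17·3002 + 15
19: 51049 = 19·2686 + 15
23: 51049 = 23·2219 + 12
29: 51049 = 29·1760 + 9
31: 51049 = 31·1646 + 23
37: 51049 = 37·1379 + 26
41: 51049 = 41·1245 + 4
43: 51049 = 43·1187 + 8
47: 51049 = 47·1086 + 7
53: 51049 = 53·963 + 10
59: 51049 = 59·865 + 14
61: 51049 = 61·836 + 53
67: 51049 = 67·761 + 62
71: 51049 = 71·719

71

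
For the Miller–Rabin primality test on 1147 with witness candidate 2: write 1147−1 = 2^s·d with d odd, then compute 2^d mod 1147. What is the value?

1147 − 1 = 1146 = 2^1 · 573, so d = 573.
2^1 ≡ 2 (mod 1147)
2^2 ≡ 2^2 = 4 ≡ 4 (mod 1147)
2^4 ≡ 4^2 = 16 ≡ 16 (mod 1147)
2^8 ≡ 16^2 = 256 ≡ 256 (mod 1147)
2^16 ≡ 256^2 = 65536 ≡ 157 (mod 1147)
2^32 ≡ 157^2 = 24649 ≡ 562 (mod 1147)
2^64 ≡ 562^2 = 315844 ≡ 419 (mod 1147)
2^128 ≡ 419^2 = 175561 ≡ 70 (mod 1147)
2^256 ≡ 70^2 = 4900 ≡ 312 (mod 1147)
2^512 ≡ 312^2 = 97344 ≡ 996 (mod 1147)
573 = 512 + 32 + 16 + 8 + 4 + 1 in binary powers of 2.
So 2^573 ≡ 996 · 562 · 157 · 256 · 16 · 2 ≡ 1124 (mod 1147).
Squaring chain: 1124; never reaches −1, so base 2 is a Miller–Rabin witness that 1147 is composite.

1124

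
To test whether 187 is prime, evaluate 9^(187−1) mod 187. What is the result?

9^1 ≡ 9 (mod 187)
9^2 ≡ 9^2 = 81 ≡ 81 (mod 187)
9^4 ≡ 81^2 = 6561 ≡ 16 (mod 187)
9^8 ≡ 16^2 = 256 ≡ 69 (mod 187)
9^16 ≡ 69^2 = 4761 ≡ 86 (mod 187)
9^32 ≡ 86^2 = 7396 ≡ 103 (mod 187)
9^64 ≡ 103^2 = 10609 ≡ 137 (mod 187)
9^128 ≡ 137^2 = 18769 ≡ 69 (mod 187)
186 = 128 + 32 + 16 + 8 + 2 in binary powers of 2.
So 9^186 ≡ 69 · 103 · 86 · 69 · 81 ≡ 64 (mod 187).
Since 64 ≠ 1, base 9 is a Fermat witness: 187 is composite.

64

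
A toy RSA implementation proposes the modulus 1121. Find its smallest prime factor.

19

1121 is odd.
Digit sum 5, not divisible by 3.
Ends in 1: not divisible by 5.
7: 1121 = 7·160 + 1
11: 1121 = 11·101 + 10
13: 1121 = 13·86 + 3
17: 1121 = 17·65 + 16
19: 1121 = 19·59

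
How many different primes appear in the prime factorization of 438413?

3

438413 = 17^2 · 1517
1517 = 37 · 41
438413 = 17^2 · 37 · 41, which has 3 distinct prime factors.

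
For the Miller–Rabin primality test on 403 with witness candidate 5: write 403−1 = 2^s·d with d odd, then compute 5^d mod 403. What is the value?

187

403 − 1 = 402 = 2^1 · 201, so d = 201.
5^1 ≡ 5 (mod 403)
5^2 ≡ 5^2 = 25 ≡ 25 (mod 403)
5^4 ≡ 25^2 = 625 ≡ 222 (mod 403)
5^8 ≡ 222^2 = 49284 ≡ 118 (mod 403)
5^16 ≡ 118^2 = 13924 ≡ 222 (mod 403)
5^32 ≡ 222^2 = 49284 ≡ 118 (mod 403)
5^64 ≡ 118^2 = 13924 ≡ 222 (mod 403)
5^128 ≡ 222^2 = 49284 ≡ 118 (mod 403)
201 = 128 + 64 + 8 + 1 in binary powers of 2.
So 5^201 ≡ 118 · 222 · 118 · 5 ≡ 187 (mod 403).
Squaring chain: 187; never reaches −1, so base 5 is a Miller–Rabin witness that 403 is composite.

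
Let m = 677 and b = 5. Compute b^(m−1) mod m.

5^1 ≡ 5 (mod 677)
5^2 ≡ 5^2 = 25 ≡ 25 (mod 677)
5^4 ≡ 25^2 = 625 ≡ 625 (mod 677)
5^8 ≡ 625^2 = 390625 ≡ 673 (mod 677)
5^16 ≡ 673^2 = 452929 ≡ 16 (mod 677)
5^32 ≡ 16^2 = 256 ≡ 256 (mod 677)
5^64 ≡ 256^2 = 65536 ≡ 544 (mod 677)
5^128 ≡ 544^2 = 295936 ≡ 87 (mod 677)
5^256 ≡ 87^2 = 7569 ≡ 122 (mod 677)
5^512 ≡ 122^2 = 14884 ≡ 667 (mod 677)
676 = 512 + 128 + 32 + 4 in binary powers of 2.
So 5^676 ≡ 667 · 87 · 256 · 625 ≡ 1 (mod 677).
Since the result is 1, base 5 gives no evidence that 677 is composite.

1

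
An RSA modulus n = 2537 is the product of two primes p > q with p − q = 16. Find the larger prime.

59

Since p = q + 16, we have 2537 = q(q + 16), so q² + 16q − 2537 = 0.
Discriminant: 16² + 4·2537 = 256 + 10148 = 10404; √10404 = 102.
q = (−16 + 102)/2 = 43, and p = q + 16 = 59.
Check: 43 · 59 = 2537.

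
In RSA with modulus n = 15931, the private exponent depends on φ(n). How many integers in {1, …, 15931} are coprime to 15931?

Factor: 15931 = 89 · 179.
φ(15931) = (89−1) · (179−1) = 88 · 178 = 15664.

15664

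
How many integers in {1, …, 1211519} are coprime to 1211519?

1170976

Factor: 1211519 = 47 · 149 · 173.
φ(1211519) = (47−1) · (149−1) · (173−1) = 46 · 148 · 172 = 1170976.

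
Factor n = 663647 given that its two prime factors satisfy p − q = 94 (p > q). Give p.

Since p = q + 94, we have 663647 = q(q + 94), so q² + 94q − 663647 = 0.
Discriminant: 94² + 4·663647 = 8836 + 2654588 = 2663424; √2663424 = 1632.
q = (−94 + 1632)/2 = 769, and p = q + 94 = 863.
Check: 769 · 863 = 663647.

863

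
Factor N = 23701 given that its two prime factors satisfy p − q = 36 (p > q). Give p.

Since p = q + 36, we have 23701 = q(q + 36), so q² + 36q − 23701 = 0.
Discriminant: 36² + 4·23701 = 1296 + 94804 = 96100; √96100 = 310.
q = (−36 + 310)/2 = 137, and p = q + 36 = 173.
Check: 137 · 173 = 23701.

173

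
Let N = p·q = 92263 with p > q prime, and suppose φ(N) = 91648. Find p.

359

φ(n) = (p−1)(q−1) = n − (p+q) + 1, so p + q = 92263 − 91648 + 1 = 616.
p and q are the roots of t² − 616t + 92263 = 0.
Discriminant: 616² − 4·92263 = 379456 − 369052 = 10404; √10404 = 102.
q = (616 − 102)/2 = 257, p = (616 + 102)/2 = 359.
Check: 257 · 359 = 92263.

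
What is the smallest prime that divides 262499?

262499 is odd.
Digit sum 32, not divisible by 3.
Ends in 9: not divisible by 5.
7: 262499 = 7·37499 + 6
11: 262499 = 11·23863 + 6
13: 262499 = 13·20192 + 3
17: 262499 = 17·15441 + 2
19: 262499 = 19·13815 + 14
23: 262499 = 23·11413

23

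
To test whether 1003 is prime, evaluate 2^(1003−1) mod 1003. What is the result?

2^1 ≡ 2 (mod 1003)
2^2 ≡ 2^2 = 4 ≡ 4 (mod 1003)
2^4 ≡ 4^2 = 16 ≡ 16 (mod 1003)
2^8 ≡ 16^2 = 256 ≡ 256 (mod 1003)
2^16 ≡ 256^2 = 65536 ≡ 341 (mod 1003)
2^32 ≡ 341^2 = 116281 ≡ 936 (mod 1003)
2^64 ≡ 936^2 = 876096 ≡ 477 (mod 1003)
2^128 ≡ 477^2 = 227529 ≡ 851 (mod 1003)
2^256 ≡ 851^2 = 724201 ≡ 35 (mod 1003)
2^512 ≡ 35^2 = 1225 ≡ 222 (mod 1003)
1002 = 512 + 256 + 128 + 64 + 32 + 8 + 2 in binary powers of 2.
So 2^1002 ≡ 222 · 35 · 851 · 477 · 936 · 256 · 4 ≡ 990 (mod 1003).
Since 990 ≠ 1, base 2 is a Fermat witness: 1003 is composite.

990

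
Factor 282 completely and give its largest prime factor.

47

282 = 2 · 141
141 = 3 · 47
47 is prime.
So 282 = 2 · 3 · 47; the largest prime factor is 47.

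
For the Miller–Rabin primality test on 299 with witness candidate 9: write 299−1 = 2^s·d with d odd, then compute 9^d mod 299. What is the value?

299 − 1 = 298 = 2^1 · 149, so d = 149.
9^1 ≡ 9 (mod 299)
9^2 ≡ 9^2 = 81 ≡ 81 (mod 299)
9^4 ≡ 81^2 = 6561 ≡ 282 (mod 299)
9^8 ≡ 282^2 = 79524 ≡ 289 (mod 299)
9^16 ≡ 289^2 = 83521 ≡ 100 (mod 299)
9^32 ≡ 100^2 = 10000 ≡ 133 (mod 299)
9^64 ≡ 133^2 = 17689 ≡ 48 (mod 299)
9^128 ≡ 48^2 = 2304 ≡ 211 (mod 299)
149 = 128 + 16 + 4 + 1 in binary powers of 2.
So 9^149 ≡ 211 · 100 · 282 · 9 ≡ 3 (mod 299).
Squaring chain: 3; never reaches −1, so base 9 is a Miller–Rabin witness that 299 is composite.

3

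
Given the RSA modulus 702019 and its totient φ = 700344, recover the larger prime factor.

φ(n) = (p−1)(q−1) = n − (p+q) + 1, so p + q = 702019 − 700344 + 1 = 1676.
p and q are the roots of t² − 1676t + 702019 = 0.
Discriminant: 1676² − 4·702019 = 2808976 − 2808076 = 900; √900 = 30.
q = (1676 − 30)/2 = 823, p = (1676 + 30)/2 = 853.
Check: 823 · 853 = 702019.

853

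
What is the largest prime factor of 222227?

97

222227 = 29 · 7663
7663 = 79 · 97
97 is prime.
So 222227 = 29 · 79 · 97; the largest prime factor is 97.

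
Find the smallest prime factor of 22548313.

73

22548313 is odd.
Digit sum 28, not divisible by 3.
Ends in 3: not divisible by 5.
7: 22548313 = 7·3221187 + 4
11: 22548313 = 11·2049846 + 7
13: 22548313 = 13·1734485 + 8
17: 22548313 = 17·1326371 + 6
19: 22548313 = 19·1186753 + 6
23: 22548313 = 23·980361 + 10
29: 22548313 = 29·777528 + 1
31: 22548313 = 31·727364 + 29
37: 22548313 = 37·609413 + 32
41: 22548313 = 41·549958 + 35
43: 22548313 = 43·524379 + 16
47: 22548313 = 47·479751 + 16
53: 22548313 = 53·425439 + 46
59: 22548313 = 59·382174 + 47
61: 22548313 = 61·369644 + 29
67: 22548313 = 67·336541 + 66
71: 22548313 = 71·317581 + 62
73: 22548313 = 73·308881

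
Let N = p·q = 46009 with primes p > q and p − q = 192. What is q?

Since p = q + 192, we have 46009 = q(q + 192), so q² + 192q − 46009 = 0.
Discriminant: 192² + 4·46009 = 36864 + 184036 = 220900; √220900 = 470.
q = (−192 + 470)/2 = 139, and p = q + 192 = 331.
Check: 139 · 331 = 46009.

139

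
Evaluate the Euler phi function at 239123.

Factor: 239123 = 43 · 67 · 83.
φ(239123) = (43−1) · (67−1) · (83−1) = 42 · 66 · 82 = 227304.

227304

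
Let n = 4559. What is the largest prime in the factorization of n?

4559 = 47 · 97
97 is prime.
So 4559 = 47 · 97; the largest prime factor is 97.

97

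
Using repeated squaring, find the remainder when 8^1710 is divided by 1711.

8^1 ≡ 8 (mod 1711)
8^2 ≡ 8^2 = 64 ≡ 64 (mod 1711)
8^4 ≡ 64^2 = 4096 ≡ 674 (mod 1711)
8^8 ≡ 674^2 = 454276 ≡ 861 (mod 1711)
8^16 ≡ 861^2 = 741321 ≡ 458 (mod 1711)
8^32 ≡ 458^2 = 209764 ≡ 1022 (mod 1711)
8^64 ≡ 1022^2 = 1044484 ≡ 774 (mod 1711)
8^128 ≡ 774^2 = 599076 ≡ 226 (mod 1711)
8^256 ≡ 226^2 = 51076 ≡ 1457 (mod 1711)
8^512 ≡ 1457^2 = 2122849 ≡ 1209 (mod 1711)
8^1024 ≡ 1209^2 = 1461681 ≡ 487 (mod 1711)
1710 = 1024 + 512 + 128 + 32 + 8 + 4 + 2 in binary powers of 2.
So 8^1710 ≡ 487 · 1209 · 226 · 1022 · 861 · 674 · 64 ≡ 789 (mod 1711).
Since 789 ≠ 1, base 8 is a Fermat witness: 1711 is composite.

789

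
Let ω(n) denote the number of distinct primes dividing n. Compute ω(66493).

3

66493 = 7^2 · 1357
1357 = 23 · 59
66493 = 7^2 · 23 · 59, which has 3 distinct prime factors.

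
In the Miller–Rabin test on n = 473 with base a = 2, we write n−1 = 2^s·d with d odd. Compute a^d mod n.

94

473 − 1 = 472 = 2^3 · 59, so d = 59.
2^1 ≡ 2 (mod 473)
2^2 ≡ 2^2 = 4 ≡ 4 (mod 473)
2^4 ≡ 4^2 = 16 ≡ 16 (mod 473)
2^8 ≡ 16^2 = 256 ≡ 256 (mod 473)
2^16 ≡ 256^2 = 65536 ≡ 262 (mod 473)
2^32 ≡ 262^2 = 68644 ≡ 59 (mod 473)
59 = 32 + 16 + 8 + 2 + 1 in binary powers of 2.
So 2^59 ≡ 59 · 262 · 256 · 4 · 2 ≡ 94 (mod 473).
Squaring chain: 94 → 322 → 97; never reaches −1, so base 2 is a Miller–Rabin witness that 473 is composite.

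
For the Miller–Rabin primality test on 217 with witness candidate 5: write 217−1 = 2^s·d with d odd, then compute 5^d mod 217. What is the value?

217 − 1 = 216 = 2^3 · 27, so d = 27.
5^1 ≡ 5 (mod 217)
5^2 ≡ 5^2 = 25 ≡ 25 (mod 217)
5^4 ≡ 25^2 = 625 ≡ 191 (mod 217)
5^8 ≡ 191^2 = 36481 ≡ 25 (mod 217)
5^16 ≡ 25^2 = 625 ≡ 191 (mod 217)
27 = 16 + 8 + 2 + 1 in binary powers of 2.
So 5^27 ≡ 191 · 25 · 25 · 5 ≡ 125 (mod 217).
Squaring chain: 125 → 1 → 1; never reaches −1, so base 5 is a Miller–Rabin witness that 217 is composite.

125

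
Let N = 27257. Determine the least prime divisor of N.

27257 is odd.
Digit sum 23, not divisible by 3.
Ends in 7: not divisible by 5.
7: 27257 = 7·3893 + 6
11: 27257 = 11·2477 + 10
13: 27257 = 13·2096 + 9
17: 27257 = 17·1603 + 6
19: 27257 = 19·1434 + 11
23: 27257 = 23·1185 + 2
29: 27257 = 29·939 + 26
31: 27257 = 31·879 + 8
37: 27257 = 37·736 + 25
41: 27257 = 41·664 + 33
43: 27257 = 43·633 + 38
47: 27257 = 47·579 + 44
53: 27257 = 53·514 + 15
59: 27257 = 59·461 + 58
61: 27257 = 61·446 + 51
67: 27257 = 67·406 + 55
71: 27257 = 71·383 + 64
73: 27257 = 73·373 + 28
79: 27257 = 79·345 + 2
83: 27257 = 83·328 + 33
89: 27257 = 89·306 + 23
97: 27257 = 97·281

97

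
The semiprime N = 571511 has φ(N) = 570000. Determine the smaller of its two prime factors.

φ(n) = (p−1)(q−1) = n − (p+q) + 1, so p + q = 571511 − 570000 + 1 = 1512.
p and q are the roots of t² − 1512t + 571511 = 0.
Discriminant: 1512² − 4·571511 = 2286144 − 2286044 = 100; √100 = 10.
q = (1512 − 10)/2 = 751, p = (1512 + 10)/2 = 761.
Check: 751 · 761 = 571511.

751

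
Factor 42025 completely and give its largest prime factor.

41

42025 = 5 · 8405
8405 = 5 · 1681
1681 = 41 · 41
41 = 41 · 1
So 42025 = 5^2 · 41^2; the largest prime factor is 41.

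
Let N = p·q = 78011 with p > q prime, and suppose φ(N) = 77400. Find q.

φ(n) = (p−1)(q−1) = n − (p+q) + 1, so p + q = 78011 − 77400 + 1 = 612.
p and q are the roots of t² − 612t + 78011 = 0.
Discriminant: 612² − 4·78011 = 374544 − 312044 = 62500; √62500 = 250.
q = (612 − 250)/2 = 181, p = (612 + 250)/2 = 431.
Check: 181 · 431 = 78011.

181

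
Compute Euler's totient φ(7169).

6996

Factor: 7169 = 67 · 107.
φ(7169) = (67−1) · (107−1) = 66 · 106 = 6996.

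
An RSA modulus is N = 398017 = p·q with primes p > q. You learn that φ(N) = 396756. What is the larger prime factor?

643

φ(n) = (p−1)(q−1) = n − (p+q) + 1, so p + q = 398017 − 396756 + 1 = 1262.
p and q are the roots of t² − 1262t + 398017 = 0.
Discriminant: 1262² − 4·398017 = 1592644 − 1592068 = 576; √576 = 24.
q = (1262 − 24)/2 = 619, p = (1262 + 24)/2 = 643.
Check: 619 · 643 = 398017.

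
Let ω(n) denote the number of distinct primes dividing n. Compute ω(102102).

6

102102 = 2 · 51051
51051 = 3 · 17017
17017 = 7 · 2431
2431 = 11 · 221
221 = 13 · 17
102102 = 2 · 3 · 7 · 11 · 13 · 17, which has 6 distinct prime factors.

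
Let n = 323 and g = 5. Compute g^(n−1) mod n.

263

5^1 ≡ 5 (mod 323)
5^2 ≡ 5^2 = 25 ≡ 25 (mod 323)
5^4 ≡ 25^2 = 625 ≡ 302 (mod 323)
5^8 ≡ 302^2 = 91204 ≡ 118 (mod 323)
5^16 ≡ 118^2 = 13924 ≡ 35 (mod 323)
5^32 ≡ 35^2 = 1225 ≡ 256 (mod 323)
5^64 ≡ 256^2 = 65536 ≡ 290 (mod 323)
5^128 ≡ 290^2 = 84100 ≡ 120 (mod 323)
5^256 ≡ 120^2 = 14400 ≡ 188 (mod 323)
322 = 256 + 64 + 2 in binary powers of 2.
So 5^322 ≡ 188 · 290 · 25 ≡ 263 (mod 323).
Since 263 ≠ 1, base 5 is a Fermat witness: 323 is composite.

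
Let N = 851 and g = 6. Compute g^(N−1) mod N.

6^1 ≡ 6 (mod 851)
6^2 ≡ 6^2 = 36 ≡ 36 (mod 851)
6^4 ≡ 36^2 = 1296 ≡ 445 (mod 851)
6^8 ≡ 445^2 = 198025 ≡ 593 (mod 851)
6^16 ≡ 593^2 = 351649 ≡ 186 (mod 851)
6^32 ≡ 186^2 = 34596 ≡ 556 (mod 851)
6^64 ≡ 556^2 = 309136 ≡ 223 (mod 851)
6^128 ≡ 223^2 = 49729 ≡ 371 (mod 851)
6^256 ≡ 371^2 = 137641 ≡ 630 (mod 851)
6^512 ≡ 630^2 = 396900 ≡ 334 (mod 851)
850 = 512 + 256 + 64 + 16 + 2 in binary powers of 2.
So 6^850 ≡ 334 · 630 · 223 · 186 · 36 ≡ 147 (mod 851).
Since 147 ≠ 1, base 6 is a Fermat witness: 851 is composite.

147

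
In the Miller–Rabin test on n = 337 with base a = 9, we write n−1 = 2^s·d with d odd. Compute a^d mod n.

337 − 1 = 336 = 2^4 · 21, so d = 21.
9^1 ≡ 9 (mod 337)
9^2 ≡ 9^2 = 81 ≡ 81 (mod 337)
9^4 ≡ 81^2 = 6561 ≡ 158 (mod 337)
9^8 ≡ 158^2 = 24964 ≡ 26 (mod 337)
9^16 ≡ 26^2 = 676 ≡ 2 (mod 337)
21 = 16 + 4 + 1 in binary powers of 2.
So 9^21 ≡ 2 · 158 · 9 ≡ 148 (mod 337).
Squaring chain: 148 → 336 → 1 → 1; reaches −1, so base 9 does not prove 337 composite.

148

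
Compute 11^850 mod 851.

11^1 ≡ 11 (mod 851)
11^2 ≡ 11^2 = 121 ≡ 121 (mod 851)
11^4 ≡ 121^2 = 14641 ≡ 174 (mod 851)
11^8 ≡ 174^2 = 30276 ≡ 491 (mod 851)
11^16 ≡ 491^2 = 241081 ≡ 248 (mod 851)
11^32 ≡ 248^2 = 61504 ≡ 232 (mod 851)
11^64 ≡ 232^2 = 53824 ≡ 211 (mod 851)
11^128 ≡ 211^2 = 44521 ≡ 269 (mod 851)
11^256 ≡ 269^2 = 72361 ≡ 26 (mod 851)
11^512 ≡ 26^2 = 676 ≡ 676 (mod 851)
850 = 512 + 256 + 64 + 16 + 2 in binary powers of 2.
So 11^850 ≡ 676 · 26 · 211 · 248 · 121 ≡ 26 (mod 851).
Since 26 ≠ 1, base 11 is a Fermat witness: 851 is composite.

26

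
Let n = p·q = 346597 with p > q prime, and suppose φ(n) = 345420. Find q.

571

φ(n) = (p−1)(q−1) = n − (p+q) + 1, so p + q = 346597 − 345420 + 1 = 1178.
p and q are the roots of t² − 1178t + 346597 = 0.
Discriminant: 1178² − 4·346597 = 1387684 − 1386388 = 1296; √1296 = 36.
q = (1178 − 36)/2 = 571, p = (1178 + 36)/2 = 607.
Check: 571 · 607 = 346597.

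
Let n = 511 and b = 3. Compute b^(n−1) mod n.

218

3^1 ≡ 3 (mod 511)
3^2 ≡ 3^2 = 9 ≡ 9 (mod 511)
3^4 ≡ 9^2 = 81 ≡ 81 (mod 511)
3^8 ≡ 81^2 = 6561 ≡ 429 (mod 511)
3^16 ≡ 429^2 = 184041 ≡ 81 (mod 511)
3^32 ≡ 81^2 = 6561 ≡ 429 (mod 511)
3^64 ≡ 429^2 = 184041 ≡ 81 (mod 511)
3^128 ≡ 81^2 = 6561 ≡ 429 (mod 511)
3^256 ≡ 429^2 = 184041 ≡ 81 (mod 511)
510 = 256 + 128 + 64 + 32 + 16 + 8 + 4 + 2 in binary powers of 2.
So 3^510 ≡ 81 · 429 · 81 · 429 · 81 · 429 · 81 · 9 ≡ 218 (mod 511).
Since 218 ≠ 1, base 3 is a Fermat witness: 511 is composite.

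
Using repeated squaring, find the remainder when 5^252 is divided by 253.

124

5^1 ≡ 5 (mod 253)
5^2 ≡ 5^2 = 25 ≡ 25 (mod 253)
5^4 ≡ 25^2 = 625 ≡ 119 (mod 253)
5^8 ≡ 119^2 = 14161 ≡ 246 (mod 253)
5^16 ≡ 246^2 = 60516 ≡ 49 (mod 253)
5^32 ≡ 49^2 = 2401 ≡ 124 (mod 253)
5^64 ≡ 124^2 = 15376 ≡ 196 (mod 253)
5^128 ≡ 196^2 = 38416 ≡ 213 (mod 253)
252 = 128 + 64 + 32 + 16 + 8 + 4 in binary powers of 2.
So 5^252 ≡ 213 · 196 · 124 · 49 · 246 · 119 ≡ 124 (mod 253).
Since 124 ≠ 1, base 5 is a Fermat witness: 253 is composite.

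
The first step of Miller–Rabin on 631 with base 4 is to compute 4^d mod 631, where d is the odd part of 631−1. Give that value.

1

631 − 1 = 630 = 2^1 · 315, so d = 315.
4^1 ≡ 4 (mod 631)
4^2 ≡ 4^2 = 16 ≡ 16 (mod 631)
4^4 ≡ 16^2 = 256 ≡ 256 (mod 631)
4^8 ≡ 256^2 = 65536 ≡ 543 (mod 631)
4^16 ≡ 543^2 = 294849 ≡ 172 (mod 631)
4^32 ≡ 172^2 = 29584 ≡ 558 (mod 631)
4^64 ≡ 558^2 = 311364 ≡ 281 (mod 631)
4^128 ≡ 281^2 = 78961 ≡ 86 (mod 631)
4^256 ≡ 86^2 = 7396 ≡ 455 (mod 631)
315 = 256 + 32 + 16 + 8 + 2 + 1 in binary powers of 2.
So 4^315 ≡ 455 · 558 · 172 · 543 · 16 · 4 ≡ 1 (mod 631).
Since 4^d ≡ 1 (mod 631), base 4 does not prove 631 composite.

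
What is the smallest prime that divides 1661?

1661 is odd.
Digit sum 14, not divisible by 3.
Ends in 1: not divisible by 5.
7: 1661 = 7·237 + 2
11: 1661 = 11·151

11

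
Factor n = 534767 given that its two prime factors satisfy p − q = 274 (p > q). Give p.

881

Since p = q + 274, we have 534767 = q(q + 274), so q² + 274q − 534767 = 0.
Discriminant: 274² + 4·534767 = 75076 + 2139068 = 2214144; √2214144 = 1488.
q = (−274 + 1488)/2 = 607, and p = q + 274 = 881.
Check: 607 · 881 = 534767.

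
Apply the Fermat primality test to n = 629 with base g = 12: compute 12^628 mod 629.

12^1 ≡ 12 (mod 629)
12^2 ≡ 12^2 = 144 ≡ 144 (mod 629)
12^4 ≡ 144^2 = 20736 ≡ 608 (mod 629)
12^8 ≡ 608^2 = 369664 ≡ 441 (mod 629)
12^16 ≡ 441^2 = 194481 ≡ 120 (mod 629)
12^32 ≡ 120^2 = 14400 ≡ 562 (mod 629)
12^64 ≡ 562^2 = 315844 ≡ 86 (mod 629)
12^128 ≡ 86^2 = 7396 ≡ 477 (mod 629)
12^256 ≡ 477^2 = 227529 ≡ 460 (mod 629)
12^512 ≡ 460^2 = 211600 ≡ 256 (mod 629)
628 = 512 + 64 + 32 + 16 + 4 in binary powers of 2.
So 12^628 ≡ 256 · 86 · 562 · 120 · 608 ≡ 268 (mod 629).
Since 268 ≠ 1, base 12 is a Fermat witness: 629 is composite.

268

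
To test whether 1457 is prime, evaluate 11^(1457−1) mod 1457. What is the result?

392

11^1 ≡ 11 (mod 1457)
11^2 ≡ 11^2 = 121 ≡ 121 (mod 1457)
11^4 ≡ 121^2 = 14641 ≡ 71 (mod 1457)
11^8 ≡ 71^2 = 5041 ≡ 670 (mod 1457)
11^16 ≡ 670^2 = 448900 ≡ 144 (mod 1457)
11^32 ≡ 144^2 = 20736 ≡ 338 (mod 1457)
11^64 ≡ 338^2 = 114244 ≡ 598 (mod 1457)
11^128 ≡ 598^2 = 357604 ≡ 639 (mod 1457)
11^256 ≡ 639^2 = 408321 ≡ 361 (mod 1457)
11^512 ≡ 361^2 = 130321 ≡ 648 (mod 1457)
11^1024 ≡ 648^2 = 419904 ≡ 288 (mod 1457)
1456 = 1024 + 256 + 128 + 32 + 16 in binary powers of 2.
So 11^1456 ≡ 288 · 361 · 639 · 338 · 144 ≡ 392 (mod 1457).
Since 392 ≠ 1, base 11 is a Fermat witness: 1457 is composite.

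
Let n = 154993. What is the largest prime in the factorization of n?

154993 = 37 · 4189
4189 = 59 · 71
71 is prime.
So 154993 = 37 · 59 · 71; the largest prime factor is 71.

71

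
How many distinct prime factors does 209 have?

209 = 11 · 19
209 = 11 · 19, which has 2 distinct prime factors.

2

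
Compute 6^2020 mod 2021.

1511

6^1 ≡ 6 (mod 2021)
6^2 ≡ 6^2 = 36 ≡ 36 (mod 2021)
6^4 ≡ 36^2 = 1296 ≡ 1296 (mod 2021)
6^8 ≡ 1296^2 = 1679616 ≡ 165 (mod 2021)
6^16 ≡ 165^2 = 27225 ≡ 952 (mod 2021)
6^32 ≡ 952^2 = 906304 ≡ 896 (mod 2021)
6^64 ≡ 896^2 = 802816 ≡ 479 (mod 2021)
6^128 ≡ 479^2 = 229441 ≡ 1068 (mod 2021)
6^256 ≡ 1068^2 = 1140624 ≡ 780 (mod 2021)
6^512 ≡ 780^2 = 608400 ≡ 79 (mod 2021)
6^1024 ≡ 79^2 = 6241 ≡ 178 (mod 2021)
2020 = 1024 + 512 + 256 + 128 + 64 + 32 + 4 in binary powers of 2.
So 6^2020 ≡ 178 · 79 · 780 · 1068 · 479 · 896 · 1296 ≡ 1511 (mod 2021).
Since 1511 ≠ 1, base 6 is a Fermat witness: 2021 is composite.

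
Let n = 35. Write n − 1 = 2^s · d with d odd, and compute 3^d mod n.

33

35 − 1 = 34 = 2^1 · 17, so d = 17.
3^1 ≡ 3 (mod 35)
3^2 ≡ 3^2 = 9 ≡ 9 (mod 35)
3^4 ≡ 9^2 = 81 ≡ 11 (mod 35)
3^8 ≡ 11^2 = 121 ≡ 16 (mod 35)
3^16 ≡ 16^2 = 256 ≡ 11 (mod 35)
17 = 16 + 1 in binary powers of 2.
So 3^17 ≡ 11 · 3 ≡ 33 (mod 35).
Squaring chain: 33; never reaches −1, so base 3 is a Miller–Rabin witness that 35 is composite.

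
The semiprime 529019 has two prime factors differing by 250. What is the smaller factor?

Since p = q + 250, we have 529019 = q(q + 250), so q² + 250q − 529019 = 0.
Discriminant: 250² + 4·529019 = 62500 + 2116076 = 2178576; √2178576 = 1476.
q = (−250 + 1476)/2 = 613, and p = q + 250 = 863.
Check: 613 · 863 = 529019.

613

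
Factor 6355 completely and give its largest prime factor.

41

6355 = 5 · 1271
1271 = 31 · 41
41 is prime.
So 6355 = 5 · 31 · 41; the largest prime factor is 41.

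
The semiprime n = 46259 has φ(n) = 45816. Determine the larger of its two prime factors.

277

φ(n) = (p−1)(q−1) = n − (p+q) + 1, so p + q = 46259 − 45816 + 1 = 444.
p and q are the roots of t² − 444t + 46259 = 0.
Discriminant: 444² − 4·46259 = 197136 − 185036 = 12100; √12100 = 110.
q = (444 − 110)/2 = 167, p = (444 + 110)/2 = 277.
Check: 167 · 277 = 46259.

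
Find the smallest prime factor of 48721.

83

48721 is odd.
Digit sum 22, not divisible by 3.
Ends in 1: not divisible by 5.
7: 48721 = 7·6960 + 1
11: 48721 = 11·4429 + 2
13: 48721 = 13·3747 + 10
17: 48721 = 17·2865 + 16
19: 48721 = 19·2564 + 5
23: 48721 = 23·2118 + 7
29: 48721 = 29·1680 + 1
31: 48721 = 31·1571 + 20
37: 48721 = 37·1316 + 29
41: 48721 = 41·1188 + 13
43: 48721 = 43·1133 + 2
47: 48721 = 47·1036 + 29
53: 48721 = 53·919 + 14
59: 48721 = 59·825 + 46
61: 48721 = 61·798 + 43
67: 48721 = 67·727 + 12
71: 48721 = 71·686 + 15
73: 48721 = 73·667 + 30
79: 48721 = 79·616 + 57
83: 48721 = 83·587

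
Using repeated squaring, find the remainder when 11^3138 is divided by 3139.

1755

11^1 ≡ 11 (mod 3139)
11^2 ≡ 11^2 = 121 ≡ 121 (mod 3139)
11^4 ≡ 121^2 = 14641 ≡ 2085 (mod 3139)
11^8 ≡ 2085^2 = 4347225 ≡ 2849 (mod 3139)
11^16 ≡ 2849^2 = 8116801 ≡ 2486 (mod 3139)
11^32 ≡ 2486^2 = 6180196 ≡ 2644 (mod 3139)
11^64 ≡ 2644^2 = 6990736 ≡ 183 (mod 3139)
11^128 ≡ 183^2 = 33489 ≡ 2099 (mod 3139)
11^256 ≡ 2099^2 = 4405801 ≡ 1784 (mod 3139)
11^512 ≡ 1784^2 = 3182656 ≡ 2849 (mod 3139)
11^1024 ≡ 2849^2 = 8116801 ≡ 2486 (mod 3139)
11^2048 ≡ 2486^2 = 6180196 ≡ 2644 (mod 3139)
3138 = 2048 + 1024 + 64 + 2 in binary powers of 2.
So 11^3138 ≡ 2644 · 2486 · 183 · 121 ≡ 1755 (mod 3139).
Since 1755 ≠ 1, base 11 is a Fermat witness: 3139 is composite.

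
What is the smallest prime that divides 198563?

29

198563 is odd.
Digit sum 32, not divisible by 3.
Ends in 3: not divisible by 5.
7: 198563 = 7·28366 + 1
11: 198563 = 11·18051 + 2
13: 198563 = 13·15274 + 1
17: 198563 = 17·11680 + 3
19: 198563 = 19·10450 + 13
23: 198563 = 23·8633 + 4
29: 198563 = 29·6847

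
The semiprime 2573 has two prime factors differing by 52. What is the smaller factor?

Since p = q + 52, we have 2573 = q(q + 52), so q² + 52q − 2573 = 0.
Discriminant: 52² + 4·2573 = 2704 + 10292 = 12996; √12996 = 114.
q = (−52 + 114)/2 = 31, and p = q + 52 = 83.
Check: 31 · 83 = 2573.

31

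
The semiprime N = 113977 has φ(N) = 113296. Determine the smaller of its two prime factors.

φ(n) = (p−1)(q−1) = n − (p+q) + 1, so p + q = 113977 − 113296 + 1 = 682.
p and q are the roots of t² − 682t + 113977 = 0.
Discriminant: 682² − 4·113977 = 465124 − 455908 = 9216; √9216 = 96.
q = (682 − 96)/2 = 293, p = (682 + 96)/2 = 389.
Check: 293 · 389 = 113977.

293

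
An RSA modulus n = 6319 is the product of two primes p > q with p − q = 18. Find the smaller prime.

71

Since p = q + 18, we have 6319 = q(q + 18), so q² + 18q − 6319 = 0.
Discriminant: 18² + 4·6319 = 324 + 25276 = 25600; √25600 = 160.
q = (−18 + 160)/2 = 71, and p = q + 18 = 89.
Check: 71 · 89 = 6319.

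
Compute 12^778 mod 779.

12^1 ≡ 12 (mod 779)
12^2 ≡ 12^2 = 144 ≡ 144 (mod 779)
12^4 ≡ 144^2 = 20736 ≡ 482 (mod 779)
12^8 ≡ 482^2 = 232324 ≡ 182 (mod 779)
12^16 ≡ 182^2 = 33124 ≡ 406 (mod 779)
12^32 ≡ 406^2 = 164836 ≡ 467 (mod 779)
12^64 ≡ 467^2 = 218089 ≡ 748 (mod 779)
12^128 ≡ 748^2 = 559504 ≡ 182 (mod 779)
12^256 ≡ 182^2 = 33124 ≡ 406 (mod 779)
12^512 ≡ 406^2 = 164836 ≡ 467 (mod 779)
778 = 512 + 256 + 8 + 2 in binary powers of 2.
So 12^778 ≡ 467 · 406 · 182 · 144 ≡ 121 (mod 779).
Since 121 ≠ 1, base 12 is a Fermat witness: 779 is composite.

121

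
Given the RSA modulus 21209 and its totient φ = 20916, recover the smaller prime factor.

φ(n) = (p−1)(q−1) = n − (p+q) + 1, so p + q = 21209 − 20916 + 1 = 294.
p and q are the roots of t² − 294t + 21209 = 0.
Discriminant: 294² − 4·21209 = 86436 − 84836 = 1600; √1600 = 40.
q = (294 − 40)/2 = 127, p = (294 + 40)/2 = 167.
Check: 127 · 167 = 21209.

127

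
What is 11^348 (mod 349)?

11^1 ≡ 11 (mod 349)
11^2 ≡ 11^2 = 121 ≡ 121 (mod 349)
11^4 ≡ 121^2 = 14641 ≡ 332 (mod 349)
11^8 ≡ 332^2 = 110224 ≡ 289 (mod 349)
11^16 ≡ 289^2 = 83521 ≡ 110 (mod 349)
11^32 ≡ 110^2 = 12100 ≡ 234 (mod 349)
11^64 ≡ 234^2 = 54756 ≡ 312 (mod 349)
11^128 ≡ 312^2 = 97344 ≡ 322 (mod 349)
11^256 ≡ 322^2 = 103684 ≡ 31 (mod 349)
348 = 256 + 64 + 16 + 8 + 4 in binary powers of 2.
So 11^348 ≡ 31 · 312 · 110 · 289 · 332 ≡ 1 (mod 349).
Since the result is 1, base 11 gives no evidence that 349 is composite.

1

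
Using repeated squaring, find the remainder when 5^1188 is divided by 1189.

5^1 ≡ 5 (mod 1189)
5^2 ≡ 5^2 = 25 ≡ 25 (mod 1189)
5^4 ≡ 25^2 = 625 ≡ 625 (mod 1189)
5^8 ≡ 625^2 = 390625 ≡ 633 (mod 1189)
5^16 ≡ 633^2 = 400689 ≡ 1185 (mod 1189)
5^32 ≡ 1185^2 = 1404225 ≡ 16 (mod 1189)
5^64 ≡ 16^2 = 256 ≡ 256 (mod 1189)
5^128 ≡ 256^2 = 65536 ≡ 141 (mod 1189)
5^256 ≡ 141^2 = 19881 ≡ 857 (mod 1189)
5^512 ≡ 857^2 = 734449 ≡ 836 (mod 1189)
5^1024 ≡ 836^2 = 698896 ≡ 953 (mod 1189)
1188 = 1024 + 128 + 32 + 4 in binary powers of 2.
So 5^1188 ≡ 953 · 141 · 16 · 625 ≡ 674 (mod 1189).
Since 674 ≠ 1, base 5 is a Fermat witness: 1189 is composite.

674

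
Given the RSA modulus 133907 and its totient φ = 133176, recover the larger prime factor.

373

φ(n) = (p−1)(q−1) = n − (p+q) + 1, so p + q = 133907 − 133176 + 1 = 732.
p and q are the roots of t² − 732t + 133907 = 0.
Discriminant: 732² − 4·133907 = 535824 − 535628 = 196; √196 = 14.
q = (732 − 14)/2 = 359, p = (732 + 14)/2 = 373.
Check: 359 · 373 = 133907.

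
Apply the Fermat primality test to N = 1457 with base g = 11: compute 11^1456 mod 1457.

392

11^1 ≡ 11 (mod 1457)
11^2 ≡ 11^2 = 121 ≡ 121 (mod 1457)
11^4 ≡ 121^2 = 14641 ≡ 71 (mod 1457)
11^8 ≡ 71^2 = 5041 ≡ 670 (mod 1457)
11^16 ≡ 670^2 = 448900 ≡ 144 (mod 1457)
11^32 ≡ 144^2 = 20736 ≡ 338 (mod 1457)
11^64 ≡ 338^2 = 114244 ≡ 598 (mod 1457)
11^128 ≡ 598^2 = 357604 ≡ 639 (mod 1457)
11^256 ≡ 639^2 = 408321 ≡ 361 (mod 1457)
11^512 ≡ 361^2 = 130321 ≡ 648 (mod 1457)
11^1024 ≡ 648^2 = 419904 ≡ 288 (mod 1457)
1456 = 1024 + 256 + 128 + 32 + 16 in binary powers of 2.
So 11^1456 ≡ 288 · 361 · 639 · 338 · 144 ≡ 392 (mod 1457).
Since 392 ≠ 1, base 11 is a Fermat witness: 1457 is composite.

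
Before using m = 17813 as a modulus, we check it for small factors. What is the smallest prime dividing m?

47

17813 is odd.
Digit sum 20, not divisible by 3.
Ends in 3: not divisible by 5.
7: 17813 = 7·2544 + 5
11: 17813 = 11·1619 + 4
13: 17813 = 13·1370 + 3
17: 17813 = 17·1047 + 14
19: 17813 = 19·937 + 10
23: 17813 = 23·774 + 11
29: 17813 = 29·614 + 7
31: 17813 = 31·574 + 19
37: 17813 = 37·481 + 16
41: 17813 = 41·434 + 19
43: 17813 = 43·414 + 11
47: 17813 = 47·379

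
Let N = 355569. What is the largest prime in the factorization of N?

355569 = 3 · 118523
118523 = 29 · 4087
4087 = 61 · 67
67 is prime.
So 355569 = 3 · 29 · 61 · 67; the largest prime factor is 67.

67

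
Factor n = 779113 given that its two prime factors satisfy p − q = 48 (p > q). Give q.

859

Since p = q + 48, we have 779113 = q(q + 48), so q² + 48q − 779113 = 0.
Discriminant: 48² + 4·779113 = 2304 + 3116452 = 3118756; √3118756 = 1766.
q = (−48 + 1766)/2 = 859, and p = q + 48 = 907.
Check: 859 · 907 = 779113.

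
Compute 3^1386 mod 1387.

3^1 ≡ 3 (mod 1387)
3^2 ≡ 3^2 = 9 ≡ 9 (mod 1387)
3^4 ≡ 9^2 = 81 ≡ 81 (mod 1387)
3^8 ≡ 81^2 = 6561 ≡ 1013 (mod 1387)
3^16 ≡ 1013^2 = 1026169 ≡ 1176 (mod 1387)
3^32 ≡ 1176^2 = 1382976 ≡ 137 (mod 1387)
3^64 ≡ 137^2 = 18769 ≡ 738 (mod 1387)
3^128 ≡ 738^2 = 544644 ≡ 940 (mod 1387)
3^256 ≡ 940^2 = 883600 ≡ 81 (mod 1387)
3^512 ≡ 81^2 = 6561 ≡ 1013 (mod 1387)
3^1024 ≡ 1013^2 = 1026169 ≡ 1176 (mod 1387)
1386 = 1024 + 256 + 64 + 32 + 8 + 2 in binary powers of 2.
So 3^1386 ≡ 1176 · 81 · 738 · 137 · 1013 · 9 ≡ 875 (mod 1387).
Since 875 ≠ 1, base 3 is a Fermat witness: 1387 is composite.

875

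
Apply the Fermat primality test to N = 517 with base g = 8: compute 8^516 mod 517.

8^1 ≡ 8 (mod 517)
8^2 ≡ 8^2 = 64 ≡ 64 (mod 517)
8^4 ≡ 64^2 = 4096 ≡ 477 (mod 517)
8^8 ≡ 477^2 = 227529 ≡ 49 (mod 517)
8^16 ≡ 49^2 = 2401 ≡ 333 (mod 517)
8^32 ≡ 333^2 = 110889 ≡ 251 (mod 517)
8^64 ≡ 251^2 = 63001 ≡ 444 (mod 517)
8^128 ≡ 444^2 = 197136 ≡ 159 (mod 517)
8^256 ≡ 159^2 = 25281 ≡ 465 (mod 517)
8^512 ≡ 465^2 = 216225 ≡ 119 (mod 517)
516 = 512 + 4 in binary powers of 2.
So 8^516 ≡ 119 · 477 ≡ 410 (mod 517).
Since 410 ≠ 1, base 8 is a Fermat witness: 517 is composite.

410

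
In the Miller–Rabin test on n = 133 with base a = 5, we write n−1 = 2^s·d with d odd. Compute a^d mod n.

133 − 1 = 132 = 2^2 · 33, so d = 33.
5^1 ≡ 5 (mod 133)
5^2 ≡ 5^2 = 25 ≡ 25 (mod 133)
5^4 ≡ 25^2 = 625 ≡ 93 (mod 133)
5^8 ≡ 93^2 = 8649 ≡ 4 (mod 133)
5^16 ≡ 4^2 = 16 ≡ 16 (mod 133)
5^32 ≡ 16^2 = 256 ≡ 123 (mod 133)
33 = 32 + 1 in binary powers of 2.
So 5^33 ≡ 123 · 5 ≡ 83 (mod 133).
Squaring chain: 83 → 106; never reaches −1, so base 5 is a Miller–Rabin witness that 133 is composite.

83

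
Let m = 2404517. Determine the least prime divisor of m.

2404517 is odd.
Digit sum 23, not divisible by 3.
Ends in 7: not divisible by 5.
7: 2404517 = 7·343502 + 3
11: 2404517 = 11·218592 + 5
13: 2404517 = 13·184962 + 11
17: 2404517 = 17·141442 + 3
19: 2404517 = 19·126553 + 10
23: 2404517 = 23·104544 + 5
29: 2404517 = 29·82914 + 11
31: 2404517 = 31·77565 + 2
37: 2404517 = 37·64986 + 35
41: 2404517 = 41·58646 + 31
43: 2404517 = 43·55919

43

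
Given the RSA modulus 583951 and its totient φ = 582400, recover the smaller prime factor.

641

φ(n) = (p−1)(q−1) = n − (p+q) + 1, so p + q = 583951 − 582400 + 1 = 1552.
p and q are the roots of t² − 1552t + 583951 = 0.
Discriminant: 1552² − 4·583951 = 2408704 − 2335804 = 72900; √72900 = 270.
q = (1552 − 270)/2 = 641, p = (1552 + 270)/2 = 911.
Check: 641 · 911 = 583951.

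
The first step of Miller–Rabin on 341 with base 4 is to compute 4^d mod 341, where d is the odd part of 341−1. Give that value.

1

341 − 1 = 340 = 2^2 · 85, so d = 85.
4^1 ≡ 4 (mod 341)
4^2 ≡ 4^2 = 16 ≡ 16 (mod 341)
4^4 ≡ 16^2 = 256 ≡ 256 (mod 341)
4^8 ≡ 256^2 = 65536 ≡ 64 (mod 341)
4^16 ≡ 64^2 = 4096 ≡ 4 (mod 341)
4^32 ≡ 4^2 = 16 ≡ 16 (mod 341)
4^64 ≡ 16^2 = 256 ≡ 256 (mod 341)
85 = 64 + 16 + 4 + 1 in binary powers of 2.
So 4^85 ≡ 256 · 4 · 256 · 4 ≡ 1 (mod 341).
Since 4^d ≡ 1 (mod 341), base 4 does not prove 341 composite.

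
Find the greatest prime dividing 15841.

15841 = 7 · 2263
2263 = 31 · 73
73 is prime.
So 15841 = 7 · 31 · 73; the largest prime factor is 73.

73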